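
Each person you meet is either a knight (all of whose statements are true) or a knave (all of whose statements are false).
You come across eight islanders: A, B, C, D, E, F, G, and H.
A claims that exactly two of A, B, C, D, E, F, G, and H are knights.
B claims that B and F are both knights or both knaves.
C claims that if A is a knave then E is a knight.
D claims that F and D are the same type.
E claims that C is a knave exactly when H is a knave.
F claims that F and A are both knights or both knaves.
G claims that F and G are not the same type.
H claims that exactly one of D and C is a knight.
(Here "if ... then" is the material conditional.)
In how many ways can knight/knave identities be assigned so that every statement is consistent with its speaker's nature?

0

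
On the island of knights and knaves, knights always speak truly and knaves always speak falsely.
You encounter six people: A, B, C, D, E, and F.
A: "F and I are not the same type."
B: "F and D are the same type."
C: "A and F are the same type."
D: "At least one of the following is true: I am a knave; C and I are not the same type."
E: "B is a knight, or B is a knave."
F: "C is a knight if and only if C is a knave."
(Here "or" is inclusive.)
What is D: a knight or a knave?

Consistent assignments: {A=knight, B=knave, C=knave, D=knight, E=knight, F=knave}
In every consistent assignment, D is a knight.

D is a knight.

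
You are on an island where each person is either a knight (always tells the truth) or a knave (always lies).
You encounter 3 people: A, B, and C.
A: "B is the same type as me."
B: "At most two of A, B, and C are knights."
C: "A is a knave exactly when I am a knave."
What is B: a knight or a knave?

B is a knight.

Consistent assignments: {A=knight, B=knight, C=knave}
In every consistent assignment, B is a knight.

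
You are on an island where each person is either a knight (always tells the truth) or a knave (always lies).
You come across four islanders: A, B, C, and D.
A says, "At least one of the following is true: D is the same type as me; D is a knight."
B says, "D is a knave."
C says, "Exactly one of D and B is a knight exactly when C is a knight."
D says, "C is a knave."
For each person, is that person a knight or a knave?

A is a knight, B is a knave, C is a knave, and D is a knight.

A (knight): "at least one of the following is true: D is the same type as me; D is a knight" — True. ✓
Since B is a knave, "D is a knave" needs to be False, which holds.
As a knave, C's statement "exactly one of D and B is a knight exactly when C is a knight" should be False; it is.
Since D is a knight, "C is a knave" needs to be True, which holds.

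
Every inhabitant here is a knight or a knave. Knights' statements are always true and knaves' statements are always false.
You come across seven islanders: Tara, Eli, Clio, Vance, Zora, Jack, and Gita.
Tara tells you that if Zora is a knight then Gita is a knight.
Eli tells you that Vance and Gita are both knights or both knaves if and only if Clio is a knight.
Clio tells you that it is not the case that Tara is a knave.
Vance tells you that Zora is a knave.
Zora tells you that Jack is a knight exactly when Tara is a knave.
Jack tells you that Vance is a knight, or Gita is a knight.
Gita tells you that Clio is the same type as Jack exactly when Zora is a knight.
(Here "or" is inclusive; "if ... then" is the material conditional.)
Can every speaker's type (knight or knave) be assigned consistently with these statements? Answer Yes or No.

One consistent assignment: Tara=knight, Eli=knave, Clio=knight, Vance=knight, Zora=knave, Jack=knight, Gita=knave.

Yes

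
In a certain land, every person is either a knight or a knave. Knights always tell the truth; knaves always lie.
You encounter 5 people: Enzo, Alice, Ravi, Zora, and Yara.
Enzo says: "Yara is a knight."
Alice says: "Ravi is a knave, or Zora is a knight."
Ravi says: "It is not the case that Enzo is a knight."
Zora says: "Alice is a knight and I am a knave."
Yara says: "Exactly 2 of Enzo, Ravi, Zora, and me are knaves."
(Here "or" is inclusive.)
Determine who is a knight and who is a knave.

Knights: Ravi. Knaves: Enzo, Alice, Zora, and Yara.

Enzo is a knave, and the claim "Yara is a knight" is indeed false.
Since Alice is a knave, "Ravi is a knave, or Zora is a knight" needs to be false, which holds.
Ravi is a knight, and the claim "it is not the case that Enzo is a knight" is indeed true.
Zora is a knave, and the claim "Alice is a knight and I am a knave" is indeed false.
Since Yara is a knave, "exactly 2 of Enzo, Ravi, Zora, and me are knaves" needs to be false, which holds.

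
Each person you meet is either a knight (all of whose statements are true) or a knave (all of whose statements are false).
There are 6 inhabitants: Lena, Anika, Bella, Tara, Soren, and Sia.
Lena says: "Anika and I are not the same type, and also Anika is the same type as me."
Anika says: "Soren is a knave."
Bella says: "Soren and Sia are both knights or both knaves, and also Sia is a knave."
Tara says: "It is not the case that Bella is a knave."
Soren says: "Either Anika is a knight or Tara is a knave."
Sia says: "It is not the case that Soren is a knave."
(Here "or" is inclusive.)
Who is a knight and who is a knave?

Lena is a knave, and the claim "Anika and I are not the same type, and also Anika is the same type as me" is indeed false.
Anika is a knave, so "Soren is a knave" must be false — and it is.
Bella is a knave, so "Soren and Sia are both knights or both knaves, and also Sia is a knave" must be false — and it is.
Tara is a knave; "it is not the case that Bella is a knave" is false, as required.
As a knight, Soren's statement "either Anika is a knight or Tara is a knave" should be true; it is.
Sia (knight): "it is not the case that Soren is a knave" — true. ✓

Lena is a knave, Anika is a knave, Bella is a knave, Tara is a knave, Soren is a knight, and Sia is a knight.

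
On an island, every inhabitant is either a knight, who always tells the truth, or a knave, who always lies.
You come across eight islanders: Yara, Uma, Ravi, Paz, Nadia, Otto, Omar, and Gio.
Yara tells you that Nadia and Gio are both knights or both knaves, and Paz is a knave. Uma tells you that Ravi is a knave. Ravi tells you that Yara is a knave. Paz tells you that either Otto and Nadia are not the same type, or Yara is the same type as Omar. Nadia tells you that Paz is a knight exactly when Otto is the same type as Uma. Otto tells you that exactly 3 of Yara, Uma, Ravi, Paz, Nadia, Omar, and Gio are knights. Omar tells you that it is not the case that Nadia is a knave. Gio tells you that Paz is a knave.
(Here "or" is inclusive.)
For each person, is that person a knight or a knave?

Since Yara is a knave, "Nadia and Gio are both knights or both knaves, and Paz is a knave" needs to be False, which holds.
Uma is a knave, and the claim "Ravi is a knave" is indeed False.
Since Ravi is a knight, "Yara is a knave" needs to be true, which holds.
Paz is a knight, and the claim "either Otto and Nadia are not the same type, or Yara is the same type as Omar" is indeed true.
Nadia is a knight, so "Paz is a knight exactly when Otto is the same type as Uma" must be true — and it is.
Otto is a knave; "exactly 3 of Yara, Uma, Ravi, Paz, Nadia, Omar, and Gio are knights" is False, as required.
Omar is a knight, so "it is not the case that Nadia is a knave" must be true — and it is.
Gio is a knave; "Paz is a knave" is False, as required.

Yara is a knave, Uma is a knave, Ravi is a knight, Paz is a knight, Nadia is a knight, Otto is a knave, Omar is a knight, and Gio is a knave.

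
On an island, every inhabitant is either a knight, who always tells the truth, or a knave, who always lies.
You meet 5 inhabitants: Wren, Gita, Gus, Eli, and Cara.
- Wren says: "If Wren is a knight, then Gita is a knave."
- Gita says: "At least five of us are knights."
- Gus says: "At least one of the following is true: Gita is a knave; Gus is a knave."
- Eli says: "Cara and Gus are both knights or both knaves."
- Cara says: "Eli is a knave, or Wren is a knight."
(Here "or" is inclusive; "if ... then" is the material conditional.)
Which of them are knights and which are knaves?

Wren is a knight, Gita is a knave, Gus is a knight, Eli is a knight, and Cara is a knight.

As a knight, Wren's statement "if Wren is a knight, then Gita is a knave" should be True; it is.
Gita (knave): "at least five of us are knights" — False. ✓
Gus is a knight; "at least one of the following is true: Gita is a knave; Gus is a knave" is True, as required.
Eli is a knight, so "Cara and Gus are both knights or both knaves" must be True — and it is.
Since Cara is a knight, "Eli is a knave, or Wren is a knight" needs to be True, which holds.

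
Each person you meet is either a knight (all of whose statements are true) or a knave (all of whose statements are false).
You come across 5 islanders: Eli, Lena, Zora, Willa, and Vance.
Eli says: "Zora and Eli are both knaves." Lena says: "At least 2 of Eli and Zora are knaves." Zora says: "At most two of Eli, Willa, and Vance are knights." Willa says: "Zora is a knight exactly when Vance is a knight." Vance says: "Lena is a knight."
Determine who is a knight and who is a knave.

Eli is a knave, Lena is a knave, Zora is a knight, Willa is a knave, and Vance is a knave.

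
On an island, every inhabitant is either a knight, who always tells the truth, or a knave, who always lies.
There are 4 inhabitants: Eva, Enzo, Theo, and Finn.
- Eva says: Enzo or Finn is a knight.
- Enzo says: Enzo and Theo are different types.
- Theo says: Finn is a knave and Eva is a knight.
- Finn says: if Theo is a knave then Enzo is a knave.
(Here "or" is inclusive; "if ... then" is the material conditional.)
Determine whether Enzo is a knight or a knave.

Enzo is a knave.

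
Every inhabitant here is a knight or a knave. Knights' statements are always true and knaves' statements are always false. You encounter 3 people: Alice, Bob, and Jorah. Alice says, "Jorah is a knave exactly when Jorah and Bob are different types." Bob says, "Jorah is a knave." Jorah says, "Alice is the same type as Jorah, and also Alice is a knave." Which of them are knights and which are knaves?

Alice is a knight, Bob is a knight, and Jorah is a knave.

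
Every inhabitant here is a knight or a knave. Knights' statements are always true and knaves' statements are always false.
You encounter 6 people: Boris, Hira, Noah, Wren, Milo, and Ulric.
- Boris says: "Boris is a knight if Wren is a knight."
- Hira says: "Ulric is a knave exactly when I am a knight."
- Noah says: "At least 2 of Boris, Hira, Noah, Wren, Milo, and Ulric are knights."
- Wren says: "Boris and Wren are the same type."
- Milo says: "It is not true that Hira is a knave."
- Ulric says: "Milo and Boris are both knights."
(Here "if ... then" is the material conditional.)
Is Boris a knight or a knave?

Consistent assignments: {Boris=knight, Hira=knave, Noah=knight, Wren=knight, Milo=knave, Ulric=knave}; {Boris=knight, Hira=knave, Noah=knight, Wren=knave, Milo=knave, Ulric=knave}; {Boris=knight, Hira=knave, Noah=knave, Wren=knave, Milo=knave, Ulric=knave}
In every consistent assignment, Boris is a knight.

Boris is a knight.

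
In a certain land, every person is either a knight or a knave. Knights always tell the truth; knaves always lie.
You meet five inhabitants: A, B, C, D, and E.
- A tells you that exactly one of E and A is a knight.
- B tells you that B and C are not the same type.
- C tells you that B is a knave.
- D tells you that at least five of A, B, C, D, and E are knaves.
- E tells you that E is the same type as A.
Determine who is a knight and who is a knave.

A is a knight, and the claim "exactly one of E and A is a knight" is indeed true.
B is a knight, so "B and C are not the same type" must be true — and it is.
C is a knave; "B is a knave" is false, as required.
D (knave): "at least five of A, B, C, D, and E are knaves" — false. ✓
E is a knave, so "E is the same type as A" must be false — and it is.

A is a knight, B is a knight, C is a knave, D is a knave, and E is a knave.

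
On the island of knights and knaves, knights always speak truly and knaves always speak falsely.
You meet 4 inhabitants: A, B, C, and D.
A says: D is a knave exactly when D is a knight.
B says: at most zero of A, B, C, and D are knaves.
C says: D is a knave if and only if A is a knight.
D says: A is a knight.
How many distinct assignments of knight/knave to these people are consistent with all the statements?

1

Consistent assignments:
  A=knave, B=knave, C=knave, D=knave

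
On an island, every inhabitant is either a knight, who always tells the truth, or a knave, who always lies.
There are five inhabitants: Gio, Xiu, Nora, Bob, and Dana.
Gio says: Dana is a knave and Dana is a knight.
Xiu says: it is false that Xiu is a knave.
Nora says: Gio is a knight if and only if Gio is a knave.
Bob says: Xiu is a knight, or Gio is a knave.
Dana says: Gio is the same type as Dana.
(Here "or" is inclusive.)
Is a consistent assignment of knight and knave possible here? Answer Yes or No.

No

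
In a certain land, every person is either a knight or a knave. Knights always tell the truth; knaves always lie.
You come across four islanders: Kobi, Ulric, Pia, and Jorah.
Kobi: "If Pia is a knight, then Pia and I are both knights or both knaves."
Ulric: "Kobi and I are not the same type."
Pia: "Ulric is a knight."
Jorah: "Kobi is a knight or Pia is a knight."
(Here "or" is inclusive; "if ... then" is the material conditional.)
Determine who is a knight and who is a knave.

Kobi is a knave, so "if Pia is a knight, then Pia and I are both knights or both knaves" must be False — and it is.
Ulric is a knight; "Kobi and I are not the same type" is True, as required.
Pia is a knight; "Ulric is a knight" is True, as required.
Jorah is a knight, and the claim "Kobi is a knight or Pia is a knight" is indeed True.

Kobi is a knave, Ulric is a knight, Pia is a knight, and Jorah is a knight.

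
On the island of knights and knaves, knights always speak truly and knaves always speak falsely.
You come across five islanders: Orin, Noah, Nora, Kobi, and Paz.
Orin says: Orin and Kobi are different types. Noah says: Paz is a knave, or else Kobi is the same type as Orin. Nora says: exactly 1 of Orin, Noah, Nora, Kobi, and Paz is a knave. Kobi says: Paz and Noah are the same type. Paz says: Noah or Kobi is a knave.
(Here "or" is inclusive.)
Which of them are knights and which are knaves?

Orin is a knight, Noah is a knave, Nora is a knave, Kobi is a knave, and Paz is a knight.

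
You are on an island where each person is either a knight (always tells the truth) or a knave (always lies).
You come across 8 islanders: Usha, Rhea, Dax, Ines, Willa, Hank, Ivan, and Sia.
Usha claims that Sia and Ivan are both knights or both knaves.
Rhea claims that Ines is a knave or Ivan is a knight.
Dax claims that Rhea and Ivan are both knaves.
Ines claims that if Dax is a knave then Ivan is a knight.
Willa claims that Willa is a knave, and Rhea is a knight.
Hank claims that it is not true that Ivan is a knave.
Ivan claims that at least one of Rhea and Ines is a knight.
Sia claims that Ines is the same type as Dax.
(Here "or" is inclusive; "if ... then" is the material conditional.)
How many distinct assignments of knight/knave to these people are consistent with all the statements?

0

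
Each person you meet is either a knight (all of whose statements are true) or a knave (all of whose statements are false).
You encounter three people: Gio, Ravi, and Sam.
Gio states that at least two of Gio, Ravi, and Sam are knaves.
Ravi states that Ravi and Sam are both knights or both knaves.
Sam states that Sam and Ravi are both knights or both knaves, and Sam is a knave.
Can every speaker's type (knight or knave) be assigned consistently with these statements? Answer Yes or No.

No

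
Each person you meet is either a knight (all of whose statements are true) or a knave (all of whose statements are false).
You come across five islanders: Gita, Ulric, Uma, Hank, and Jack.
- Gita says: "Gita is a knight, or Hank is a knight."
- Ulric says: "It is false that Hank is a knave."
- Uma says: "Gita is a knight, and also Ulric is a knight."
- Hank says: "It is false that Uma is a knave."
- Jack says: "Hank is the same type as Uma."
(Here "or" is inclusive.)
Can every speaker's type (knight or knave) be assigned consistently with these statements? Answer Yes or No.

One consistent assignment: Gita=knight, Ulric=knight, Uma=knight, Hank=knight, Jack=knight.

Yes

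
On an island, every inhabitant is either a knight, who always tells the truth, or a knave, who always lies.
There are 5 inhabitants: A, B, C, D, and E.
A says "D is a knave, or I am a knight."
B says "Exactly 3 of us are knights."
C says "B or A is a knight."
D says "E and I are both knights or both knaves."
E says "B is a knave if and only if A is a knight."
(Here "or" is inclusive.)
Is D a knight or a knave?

Consistent assignments: {A=knight, B=knave, C=knight, D=knight, E=knight}
In every consistent assignment, D is a knight.

D is a knight.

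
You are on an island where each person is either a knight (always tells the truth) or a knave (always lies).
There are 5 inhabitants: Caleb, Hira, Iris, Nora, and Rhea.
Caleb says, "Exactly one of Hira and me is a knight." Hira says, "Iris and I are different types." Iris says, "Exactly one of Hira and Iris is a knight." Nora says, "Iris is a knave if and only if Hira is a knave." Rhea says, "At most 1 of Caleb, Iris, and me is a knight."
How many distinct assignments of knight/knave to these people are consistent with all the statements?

1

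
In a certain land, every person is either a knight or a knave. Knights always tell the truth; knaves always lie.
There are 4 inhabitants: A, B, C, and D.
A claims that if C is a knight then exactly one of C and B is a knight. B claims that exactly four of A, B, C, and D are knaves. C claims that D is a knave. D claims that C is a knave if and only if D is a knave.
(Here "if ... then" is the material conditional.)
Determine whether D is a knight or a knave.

D is a knave.

Consistent assignments: {A=knight, B=knave, C=knight, D=knave}
In every consistent assignment, D is a knave.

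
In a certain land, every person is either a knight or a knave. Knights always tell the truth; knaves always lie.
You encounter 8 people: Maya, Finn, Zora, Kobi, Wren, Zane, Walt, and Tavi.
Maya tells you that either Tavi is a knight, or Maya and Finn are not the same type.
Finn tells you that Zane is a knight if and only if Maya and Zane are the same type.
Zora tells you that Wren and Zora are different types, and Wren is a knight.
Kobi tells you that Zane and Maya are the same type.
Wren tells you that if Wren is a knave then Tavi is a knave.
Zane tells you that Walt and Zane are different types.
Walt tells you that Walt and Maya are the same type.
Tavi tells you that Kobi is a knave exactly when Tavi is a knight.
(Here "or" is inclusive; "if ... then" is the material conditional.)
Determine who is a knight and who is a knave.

Knights: Maya, Finn, and Tavi. Knaves: Zora, Kobi, Wren, Zane, and Walt.

Maya (knight): "either Tavi is a knight, or Maya and Finn are not the same type" — True. ✓
Finn is a knight, and the claim "Zane is a knight if and only if Maya and Zane are the same type" is indeed True.
Zora is a knave, and the claim "Wren and Zora are different types, and Wren is a knight" is indeed False.
Kobi is a knave, and the claim "Zane and Maya are the same type" is indeed False.
Since Wren is a knave, "if Wren is a knave then Tavi is a knave" needs to be False, which holds.
Zane is a knave, and the claim "Walt and Zane are different types" is indeed False.
Since Walt is a knave, "Walt and Maya are the same type" needs to be False, which holds.
Tavi (knight): "Kobi is a knave exactly when Tavi is a knight" — True. ✓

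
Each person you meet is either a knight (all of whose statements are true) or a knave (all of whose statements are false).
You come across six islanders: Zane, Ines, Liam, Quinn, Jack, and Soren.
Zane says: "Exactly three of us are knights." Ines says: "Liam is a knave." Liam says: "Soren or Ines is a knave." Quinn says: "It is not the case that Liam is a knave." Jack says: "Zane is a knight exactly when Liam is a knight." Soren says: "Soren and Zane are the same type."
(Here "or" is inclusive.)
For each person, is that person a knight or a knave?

Zane is a knight; "exactly three of us are knights" is true, as required.
Ines is a knight; "Liam is a knave" is true, as required.
Since Liam is a knave, "Soren or Ines is a knave" needs to be false, which holds.
Since Quinn is a knave, "it is not the case that Liam is a knave" needs to be false, which holds.
As a knave, Jack's statement "Zane is a knight exactly when Liam is a knight" should be false; it is.
Soren is a knight; "Soren and Zane are the same type" is true, as required.

Knights: Zane, Ines, and Soren. Knaves: Liam, Quinn, and Jack.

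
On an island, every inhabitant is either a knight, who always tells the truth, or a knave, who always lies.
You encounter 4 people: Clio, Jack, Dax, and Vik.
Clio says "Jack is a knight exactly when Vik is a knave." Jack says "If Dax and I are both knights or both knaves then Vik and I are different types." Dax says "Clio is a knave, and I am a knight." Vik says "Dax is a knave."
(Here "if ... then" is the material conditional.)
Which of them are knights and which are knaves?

Knights: Jack and Vik. Knaves: Clio and Dax.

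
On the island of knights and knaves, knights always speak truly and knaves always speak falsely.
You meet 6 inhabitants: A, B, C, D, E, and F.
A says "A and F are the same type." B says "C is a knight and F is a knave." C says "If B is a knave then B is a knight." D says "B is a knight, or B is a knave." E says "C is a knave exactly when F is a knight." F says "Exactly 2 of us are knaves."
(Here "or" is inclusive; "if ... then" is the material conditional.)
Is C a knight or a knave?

C is a knave.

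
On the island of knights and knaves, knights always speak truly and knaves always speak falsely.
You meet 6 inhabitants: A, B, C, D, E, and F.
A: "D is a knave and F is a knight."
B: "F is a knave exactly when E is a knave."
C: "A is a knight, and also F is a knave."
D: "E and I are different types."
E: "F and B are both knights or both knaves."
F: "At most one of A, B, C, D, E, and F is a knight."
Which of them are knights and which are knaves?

Since A is a knave, "D is a knave and F is a knight" needs to be False, which holds.
Since B is a knight, "F is a knave exactly when E is a knave" needs to be true, which holds.
C (knave): "A is a knight, and also F is a knave" — False. ✓
D (knight): "E and I are different types" — true. ✓
As a knave, E's statement "F and B are both knights or both knaves" should be False; it is.
F is a knave, and the claim "at most one of A, B, C, D, E, and F is a knight" is indeed False.

A is a knave, B is a knight, C is a knave, D is a knight, E is a knave, and F is a knave.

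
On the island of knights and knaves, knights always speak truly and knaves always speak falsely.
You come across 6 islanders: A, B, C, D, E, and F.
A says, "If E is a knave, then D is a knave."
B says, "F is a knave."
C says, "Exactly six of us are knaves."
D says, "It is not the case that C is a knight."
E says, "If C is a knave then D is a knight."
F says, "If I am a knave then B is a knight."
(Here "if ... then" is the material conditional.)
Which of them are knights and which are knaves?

A is a knight, B is a knave, C is a knave, D is a knight, E is a knight, and F is a knight.

A is a knight, so "if E is a knave, then D is a knave" must be True — and it is.
B is a knave; "F is a knave" is False, as required.
Since C is a knave, "exactly six of us are knaves" needs to be False, which holds.
D is a knight, and the claim "it is not the case that C is a knight" is indeed True.
E is a knight, so "if C is a knave then D is a knight" must be True — and it is.
F (knight): "if I am a knave then B is a knight" — True. ✓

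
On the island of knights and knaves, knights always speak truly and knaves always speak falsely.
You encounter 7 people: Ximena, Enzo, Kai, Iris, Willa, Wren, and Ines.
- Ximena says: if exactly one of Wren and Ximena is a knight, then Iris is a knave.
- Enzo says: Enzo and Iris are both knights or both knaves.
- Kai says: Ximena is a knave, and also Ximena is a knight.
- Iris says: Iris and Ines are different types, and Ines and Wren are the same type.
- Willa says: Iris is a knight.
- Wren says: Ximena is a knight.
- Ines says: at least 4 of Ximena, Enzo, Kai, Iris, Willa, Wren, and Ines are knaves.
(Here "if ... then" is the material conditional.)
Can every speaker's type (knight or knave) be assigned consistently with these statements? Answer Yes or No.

No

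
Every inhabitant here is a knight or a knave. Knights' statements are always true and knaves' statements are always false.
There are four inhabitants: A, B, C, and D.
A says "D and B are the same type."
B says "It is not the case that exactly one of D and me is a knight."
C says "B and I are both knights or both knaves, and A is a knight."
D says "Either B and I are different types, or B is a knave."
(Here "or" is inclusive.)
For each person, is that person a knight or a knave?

A is a knave, B is a knave, C is a knave, and D is a knight.

Suppose A is a knight. Then A's statement "D and B are the same type" would have to be true. Checking the 8 ways to assign the others, none is consistent with every speaker.
(For instance, with B=knave, C=knave, D=knight, A's claim "D and B are the same type" comes out false where it would need to be true.)
So A must be a knave, making "D and B are the same type" false. Taking A=knave, B=knave, C=knave, D=knight, each remaining statement checks out:
  B (knave): "it is not the case that exactly one of D and me is a knight" — false. ✓
  C (knave): "B and I are both knights or both knaves, and A is a knight" — false. ✓
  D (knight): "either B and I are different types, or B is a knave" — true. ✓
This is the unique consistent assignment.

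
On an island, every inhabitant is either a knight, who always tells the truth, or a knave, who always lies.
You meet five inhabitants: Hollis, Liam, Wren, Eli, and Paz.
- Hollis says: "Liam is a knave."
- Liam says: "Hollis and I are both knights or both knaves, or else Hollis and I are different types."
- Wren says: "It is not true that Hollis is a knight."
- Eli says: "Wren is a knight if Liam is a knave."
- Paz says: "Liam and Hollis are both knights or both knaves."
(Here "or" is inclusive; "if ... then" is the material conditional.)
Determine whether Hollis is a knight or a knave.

Consistent assignments: {Hollis=knave, Liam=knight, Wren=knight, Eli=knight, Paz=knave}
In every consistent assignment, Hollis is a knave.

Hollis is a knave.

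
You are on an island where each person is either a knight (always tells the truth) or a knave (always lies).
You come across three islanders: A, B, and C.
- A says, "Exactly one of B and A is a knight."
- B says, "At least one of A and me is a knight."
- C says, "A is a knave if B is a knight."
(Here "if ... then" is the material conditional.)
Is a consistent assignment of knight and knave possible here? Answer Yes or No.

One consistent assignment: A=knave, B=knave, C=knight.

Yes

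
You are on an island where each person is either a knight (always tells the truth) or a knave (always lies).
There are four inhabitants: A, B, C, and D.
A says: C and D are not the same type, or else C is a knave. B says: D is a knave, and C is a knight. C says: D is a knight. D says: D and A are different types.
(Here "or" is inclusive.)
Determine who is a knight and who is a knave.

As a knave, A's statement "C and D are not the same type, or else C is a knave" should be False; it is.
Since B is a knave, "D is a knave, and C is a knight" needs to be False, which holds.
C (knight): "D is a knight" — True. ✓
D is a knight, so "D and A are different types" must be True — and it is.

Knights: C and D. Knaves: A and B.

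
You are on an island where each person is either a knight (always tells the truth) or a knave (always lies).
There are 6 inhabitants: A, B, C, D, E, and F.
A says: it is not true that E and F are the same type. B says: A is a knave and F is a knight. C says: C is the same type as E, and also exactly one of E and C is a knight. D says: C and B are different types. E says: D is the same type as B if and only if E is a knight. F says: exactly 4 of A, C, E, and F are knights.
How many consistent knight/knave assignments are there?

2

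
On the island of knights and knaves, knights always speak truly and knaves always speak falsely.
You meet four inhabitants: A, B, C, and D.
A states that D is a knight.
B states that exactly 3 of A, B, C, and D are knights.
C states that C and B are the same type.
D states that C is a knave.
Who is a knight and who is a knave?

A is a knight, B is a knight, C is a knave, and D is a knight.

Suppose A is a knave. Then A's statement "D is a knight" would have to be false. Checking the 8 ways to assign the others, none is consistent with every speaker.
(For instance, with B=knight, C=knave, D=knight, A's claim "D is a knight" comes out true where it would need to be false.)
So A must be a knight, making "D is a knight" true. Taking A=knight, B=knight, C=knave, D=knight, each remaining statement checks out:
  B (knight): "exactly 3 of A, B, C, and D are knights" — true. ✓
  C (knave): "C and B are the same type" — false. ✓
  D (knight): "C is a knave" — true. ✓
This is the unique consistent assignment.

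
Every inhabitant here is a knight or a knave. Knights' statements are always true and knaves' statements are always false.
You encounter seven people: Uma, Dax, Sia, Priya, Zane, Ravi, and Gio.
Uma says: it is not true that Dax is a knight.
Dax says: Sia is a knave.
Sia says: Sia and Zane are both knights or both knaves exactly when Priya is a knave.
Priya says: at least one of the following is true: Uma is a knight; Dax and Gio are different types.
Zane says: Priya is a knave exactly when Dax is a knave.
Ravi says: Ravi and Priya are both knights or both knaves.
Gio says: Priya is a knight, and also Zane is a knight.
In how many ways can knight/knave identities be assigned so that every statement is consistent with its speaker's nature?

2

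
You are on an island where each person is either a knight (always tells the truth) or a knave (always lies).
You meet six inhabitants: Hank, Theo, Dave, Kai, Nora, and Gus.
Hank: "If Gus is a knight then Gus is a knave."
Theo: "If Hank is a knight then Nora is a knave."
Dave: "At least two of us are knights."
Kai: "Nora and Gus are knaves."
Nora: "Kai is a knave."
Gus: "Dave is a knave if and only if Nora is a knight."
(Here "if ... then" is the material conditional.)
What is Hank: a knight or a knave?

Consistent assignments: {Hank=knight, Theo=knave, Dave=knight, Kai=knave, Nora=knight, Gus=knave}
In every consistent assignment, Hank is a knight.

Hank is a knight.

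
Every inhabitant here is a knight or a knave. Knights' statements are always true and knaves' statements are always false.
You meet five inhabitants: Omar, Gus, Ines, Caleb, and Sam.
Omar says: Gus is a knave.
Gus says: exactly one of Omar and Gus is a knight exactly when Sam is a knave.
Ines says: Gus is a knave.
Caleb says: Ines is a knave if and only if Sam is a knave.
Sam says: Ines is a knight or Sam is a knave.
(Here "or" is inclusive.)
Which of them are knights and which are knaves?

Omar is a knight, Gus is a knave, Ines is a knight, Caleb is a knight, and Sam is a knight.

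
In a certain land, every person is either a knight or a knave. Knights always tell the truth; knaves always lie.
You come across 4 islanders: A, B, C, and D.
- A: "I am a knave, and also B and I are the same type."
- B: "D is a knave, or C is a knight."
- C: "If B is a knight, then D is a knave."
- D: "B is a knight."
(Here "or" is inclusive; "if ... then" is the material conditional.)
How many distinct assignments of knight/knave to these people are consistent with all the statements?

0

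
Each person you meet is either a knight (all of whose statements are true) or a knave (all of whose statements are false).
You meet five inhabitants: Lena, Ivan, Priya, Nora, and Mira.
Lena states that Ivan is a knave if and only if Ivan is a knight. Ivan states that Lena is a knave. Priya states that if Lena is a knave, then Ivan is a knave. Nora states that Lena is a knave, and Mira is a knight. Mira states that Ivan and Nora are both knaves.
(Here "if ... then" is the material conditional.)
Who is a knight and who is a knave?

Knights: Ivan. Knaves: Lena, Priya, Nora, and Mira.

Suppose Lena is a knight. Then Lena's statement "Ivan is a knave if and only if Ivan is a knight" would have to be true. Checking the 16 ways to assign the others, none is consistent with every speaker.
(For instance, with Ivan=knight, Priya=knave, Nora=knave, Mira=knave, Lena's claim "Ivan is a knave if and only if Ivan is a knight" comes out false where it would need to be true.)
So Lena must be a knave, making "Ivan is a knave if and only if Ivan is a knight" false. Taking Lena=knave, Ivan=knight, Priya=knave, Nora=knave, Mira=knave, each remaining statement checks out:
  Ivan (knight): "Lena is a knave" — true. ✓
  Priya (knave): "if Lena is a knave, then Ivan is a knave" — false. ✓
  Nora (knave): "Lena is a knave, and Mira is a knight" — false. ✓
  Mira (knave): "Ivan and Nora are both knaves" — false. ✓
This is the unique consistent assignment.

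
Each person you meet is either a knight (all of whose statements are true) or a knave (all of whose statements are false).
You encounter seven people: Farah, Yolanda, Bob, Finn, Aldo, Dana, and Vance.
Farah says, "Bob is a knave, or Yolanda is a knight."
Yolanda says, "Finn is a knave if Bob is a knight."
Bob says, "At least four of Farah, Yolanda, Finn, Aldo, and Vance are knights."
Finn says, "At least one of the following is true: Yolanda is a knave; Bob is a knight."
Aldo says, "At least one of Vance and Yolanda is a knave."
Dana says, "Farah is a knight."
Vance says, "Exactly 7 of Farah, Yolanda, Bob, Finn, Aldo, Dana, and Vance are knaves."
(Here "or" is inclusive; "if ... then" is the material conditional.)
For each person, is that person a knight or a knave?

Since Farah is a knight, "Bob is a knave, or Yolanda is a knight" needs to be true, which holds.
Yolanda is a knight, and the claim "Finn is a knave if Bob is a knight" is indeed true.
Bob (knave): "at least four of Farah, Yolanda, Finn, Aldo, and Vance are knights" — false. ✓
Finn is a knave; "at least one of the following is true: Yolanda is a knave; Bob is a knight" is false, as required.
Aldo is a knight; "at least one of Vance and Yolanda is a knave" is true, as required.
Since Dana is a knight, "Farah is a knight" needs to be true, which holds.
Vance is a knave, and the claim "exactly 7 of Farah, Yolanda, Bob, Finn, Aldo, Dana, and Vance are knaves" is indeed false.

Knights: Farah, Yolanda, Aldo, and Dana. Knaves: Bob, Finn, and Vance.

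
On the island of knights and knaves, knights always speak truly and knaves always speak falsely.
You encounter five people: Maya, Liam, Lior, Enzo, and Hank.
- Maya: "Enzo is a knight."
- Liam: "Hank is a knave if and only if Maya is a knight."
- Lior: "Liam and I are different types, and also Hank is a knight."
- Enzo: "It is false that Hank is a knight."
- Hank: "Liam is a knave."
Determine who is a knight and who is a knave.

Suppose Maya is a knave. Then Maya's statement "Enzo is a knight" would have to be false. Checking the 16 ways to assign the others, none is consistent with every speaker.
(For instance, with Liam=knight, Lior=knave, Enzo=knight, Hank=knave, Maya's claim "Enzo is a knight" comes out true where it would need to be false.)
So Maya must be a knight, making "Enzo is a knight" true. Taking Maya=knight, Liam=knight, Lior=knave, Enzo=knight, Hank=knave, each remaining statement checks out:
  Liam (knight): "Hank is a knave if and only if Maya is a knight" — true. ✓
  Lior (knave): "Liam and I are different types, and also Hank is a knight" — false. ✓
  Enzo (knight): "it is false that Hank is a knight" — true. ✓
  Hank (knave): "Liam is a knave" — false. ✓
This is the unique consistent assignment.

Maya is a knight, Liam is a knight, Lior is a knave, Enzo is a knight, and Hank is a knave.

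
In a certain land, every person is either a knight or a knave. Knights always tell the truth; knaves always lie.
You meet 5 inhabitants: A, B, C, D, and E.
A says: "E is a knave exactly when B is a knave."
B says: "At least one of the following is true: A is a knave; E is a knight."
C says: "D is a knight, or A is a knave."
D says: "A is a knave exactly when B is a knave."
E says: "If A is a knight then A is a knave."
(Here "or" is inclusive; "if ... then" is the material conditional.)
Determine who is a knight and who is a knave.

A is a knight, B is a knave, C is a knave, D is a knave, and E is a knave.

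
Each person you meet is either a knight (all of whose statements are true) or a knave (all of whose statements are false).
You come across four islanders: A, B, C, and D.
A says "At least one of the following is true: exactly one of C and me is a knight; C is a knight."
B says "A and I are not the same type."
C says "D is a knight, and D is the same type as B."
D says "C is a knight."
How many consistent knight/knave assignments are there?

2

Consistent assignments:
  A=knave, B=knight, C=knave, D=knave
  A=knave, B=knave, C=knave, D=knave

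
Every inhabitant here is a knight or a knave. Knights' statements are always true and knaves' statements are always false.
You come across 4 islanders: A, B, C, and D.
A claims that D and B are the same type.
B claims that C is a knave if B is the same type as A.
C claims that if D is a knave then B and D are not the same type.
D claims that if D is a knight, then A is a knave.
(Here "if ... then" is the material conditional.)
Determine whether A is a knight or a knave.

Consistent assignments: {A=knave, B=knave, C=knight, D=knight}
In every consistent assignment, A is a knave.

A is a knave.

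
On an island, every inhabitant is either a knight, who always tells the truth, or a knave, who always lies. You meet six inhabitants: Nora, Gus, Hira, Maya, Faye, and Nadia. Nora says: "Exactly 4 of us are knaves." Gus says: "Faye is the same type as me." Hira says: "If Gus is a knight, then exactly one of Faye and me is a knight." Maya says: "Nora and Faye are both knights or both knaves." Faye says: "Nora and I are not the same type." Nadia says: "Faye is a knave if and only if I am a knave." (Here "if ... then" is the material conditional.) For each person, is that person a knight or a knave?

Nora is a knave, Gus is a knave, Hira is a knight, Maya is a knave, Faye is a knight, and Nadia is a knight.

As a knave, Nora's statement "exactly 4 of us are knaves" should be False; it is.
As a knave, Gus's statement "Faye is the same type as me" should be False; it is.
Since Hira is a knight, "if Gus is a knight, then exactly one of Faye and me is a knight" needs to be True, which holds.
Since Maya is a knave, "Nora and Faye are both knights or both knaves" needs to be False, which holds.
Faye is a knight; "Nora and I are not the same type" is True, as required.
As a knight, Nadia's statement "Faye is a knave if and only if I am a knave" should be True; it is.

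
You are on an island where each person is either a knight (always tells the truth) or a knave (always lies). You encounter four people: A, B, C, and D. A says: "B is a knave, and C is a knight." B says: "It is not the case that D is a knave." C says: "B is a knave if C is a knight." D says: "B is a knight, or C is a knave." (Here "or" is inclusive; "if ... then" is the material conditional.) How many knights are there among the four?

2

The unique consistent assignment is A=knight, B=knave, C=knight, D=knave.
That has 2 knights.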